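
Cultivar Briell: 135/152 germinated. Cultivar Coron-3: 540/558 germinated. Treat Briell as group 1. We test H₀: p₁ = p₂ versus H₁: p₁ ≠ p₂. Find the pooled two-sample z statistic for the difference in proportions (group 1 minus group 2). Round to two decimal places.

p̂₁ = 135/152 = 0.8882, p̂₂ = 540/558 = 0.9677.
Pooled p̂ = (135+540)/(152+558) = 675/710 = 0.9507.
SE = √(p̂(1−p̂)(1/n₁+1/n₂)) = √(0.9507·0.0493·0.00837106) = √(0.000392316) = 0.0198.
z = (0.8882 − 0.9677)/0.0198 = -0.0795/0.0198 = -4.02.
Two-sided p-value ≈ 2·Φ(−4.018) = 0.0001.

z = -4.02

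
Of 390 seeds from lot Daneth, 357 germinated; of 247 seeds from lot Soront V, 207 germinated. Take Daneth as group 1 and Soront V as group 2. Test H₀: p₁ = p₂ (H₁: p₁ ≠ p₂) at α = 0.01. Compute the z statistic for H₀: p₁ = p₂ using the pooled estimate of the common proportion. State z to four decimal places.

p̂₁ = 357/390 ≈ 0.915385, p̂₂ = 207/247 ≈ 0.838057.
Pooled p̂ = (357+207)/(390+247) = 564/637 = 0.885400.
SE = √(p̂(1−p̂)(1/n₁+1/n₂)) = √(0.885400·0.114600·0.00661269) = √(0.000670967) = 0.025903.
z = (0.915385 − 0.838057)/0.025903 = 0.077328/0.025903 = 2.9853.
Two-sided p-value ≈ 2·Φ(−2.985) = 0.0028, so at α = 0.01 we reject H₀.

z = 2.9853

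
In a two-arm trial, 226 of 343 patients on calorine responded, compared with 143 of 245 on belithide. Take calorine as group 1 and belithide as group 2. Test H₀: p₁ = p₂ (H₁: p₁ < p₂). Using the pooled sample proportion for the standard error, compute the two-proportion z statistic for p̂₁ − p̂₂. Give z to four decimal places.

z = 1.8600

p̂₁ = 226/343 ≈ 0.658892, p̂₂ = 143/245 ≈ 0.583673.
Pooled p̂ = (226+143)/(343+245) = 369/588 = 0.627551.
SE = √(p̂(1−p̂)(1/n₁+1/n₂)) = √(0.627551·0.372449·0.00699708) = √(0.00163543) = 0.040440.
z = (0.658892 − 0.583673)/0.040440 = 0.075219/0.040440 = 1.8600.
p-value = P(Z < 1.860) ≈ 0.9686.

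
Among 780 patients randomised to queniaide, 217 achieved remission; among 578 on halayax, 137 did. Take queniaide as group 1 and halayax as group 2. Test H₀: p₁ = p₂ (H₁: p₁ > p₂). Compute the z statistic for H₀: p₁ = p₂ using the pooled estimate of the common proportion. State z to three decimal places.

p̂₁ = 217/780 ≈ 0.278205, p̂₂ = 137/578 ≈ 0.237024.
Pooled p̂ = (217+137)/(780+578) = 354/1358 = 0.260677.
SE = √(p̂(1−p̂)(1/n₁+1/n₂)) = √(0.260677·0.739323·0.00301216) = √(0.000580517) = 0.024094.
z = (0.278205 − 0.237024)/0.024094 = 0.041181/0.024094 = 1.709.
p-value = P(Z > 1.709) ≈ 0.0437.

z = 1.709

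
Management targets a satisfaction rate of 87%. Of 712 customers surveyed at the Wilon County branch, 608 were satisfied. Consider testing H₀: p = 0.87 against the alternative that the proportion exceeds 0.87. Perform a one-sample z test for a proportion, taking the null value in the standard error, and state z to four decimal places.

z = -1.2748

p̂ = 608/712 ≈ 0.853933.
SE = √(p₀(1−p₀)/n) = √(0.1131/712) = 0.012604.
z = (0.853933 − 0.87)/0.012604 = -0.016067/0.012604 = -1.2748.
p-value = P(Z > -1.275) ≈ 0.8988.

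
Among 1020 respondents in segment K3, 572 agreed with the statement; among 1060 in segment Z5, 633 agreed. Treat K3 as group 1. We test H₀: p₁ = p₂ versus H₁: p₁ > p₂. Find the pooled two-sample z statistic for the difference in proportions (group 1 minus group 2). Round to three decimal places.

p̂₁ = 572/1020 = 0.560784, p̂₂ = 633/1060 = 0.597170.
Pooled p̂ = (572+633)/(1020+1060) = 1205/2080 = 0.579327.
SE = √(p̂(1−p̂)(1/n₁+1/n₂)) = √(0.579327·0.420673·0.00192379) = √(0.000468841) = 0.021653.
z = (0.560784 − 0.597170)/0.021653 = -0.036386/0.021653 = -1.680.
p-value = P(Z > -1.680) ≈ 0.9536.

z = -1.680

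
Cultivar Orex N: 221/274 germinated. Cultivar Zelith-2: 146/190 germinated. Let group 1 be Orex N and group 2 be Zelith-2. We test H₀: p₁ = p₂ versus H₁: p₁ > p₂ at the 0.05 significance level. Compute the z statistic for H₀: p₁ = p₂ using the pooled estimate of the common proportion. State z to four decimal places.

z = 0.9937

p̂₁ = 221/274 = 0.806569, p̂₂ = 146/190 = 0.768421.
Pooled p̂ = (221+146)/(274+190) = 367/464 = 0.790948.
SE = √(p̂(1−p̂)(1/n₁+1/n₂)) = √(0.790948·0.209052·0.00891279) = √(0.00147372) = 0.038389.
z = (0.806569 − 0.768421)/0.038389 = 0.038148/0.038389 = 0.9937.
p-value = P(Z > 0.994) ≈ 0.1602. With α = 0.05, fail to reject H₀.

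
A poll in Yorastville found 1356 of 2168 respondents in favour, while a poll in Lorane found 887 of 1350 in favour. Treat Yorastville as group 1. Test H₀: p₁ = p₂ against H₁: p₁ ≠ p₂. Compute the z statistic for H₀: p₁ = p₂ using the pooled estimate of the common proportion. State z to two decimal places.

z = -1.89

p̂₁ = 1356/2168 ≈ 0.6255, p̂₂ = 887/1350 ≈ 0.6570.
Pooled p̂ = (1356+887)/(2168+1350) = 2243/3518 = 0.6376.
SE = √(p̂(1−p̂)(1/n₁+1/n₂)) = √(0.6376·0.3624·0.001202) = √(0.000277748) = 0.0167.
z = (0.6255 − 0.6570)/0.0167 = -0.0315/0.0167 = -1.89.
Two-sided p-value ≈ 2·Φ(−1.895) = 0.0581.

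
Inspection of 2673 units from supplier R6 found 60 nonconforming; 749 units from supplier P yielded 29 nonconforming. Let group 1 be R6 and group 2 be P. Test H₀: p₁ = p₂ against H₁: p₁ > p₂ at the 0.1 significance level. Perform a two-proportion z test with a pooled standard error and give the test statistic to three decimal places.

z = -2.473

p̂₁ = 60/2673 = 0.02245, p̂₂ = 29/749 = 0.03872.
Pooled p̂ = (60+29)/(2673+749) = 89/3422 = 0.02601.
SE = √(p̂(1−p̂)(1/n₁+1/n₂)) = √(0.02601·0.97399·0.00170922) = √(4.32977e-05) = 0.00658.
z = (0.02245 − 0.03872)/0.00658 = -0.01627/0.00658 = -2.473.
p-value = P(Z > -2.473) ≈ 0.9933; since p > α = 0.1, fail to reject H₀.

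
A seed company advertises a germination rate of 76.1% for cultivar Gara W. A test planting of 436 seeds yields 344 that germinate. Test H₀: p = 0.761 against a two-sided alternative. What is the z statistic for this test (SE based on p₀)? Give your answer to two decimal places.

p̂ = 344/436 ≈ 0.7890.
Standard error under H₀: √(0.761×0.239/436) = 0.0204.
z = (0.7890 − 0.761)/0.0204 = 0.0280/0.0204 = 1.37.
p-value = 2·P(Z > 1.370) ≈ 0.1705.

z = 1.37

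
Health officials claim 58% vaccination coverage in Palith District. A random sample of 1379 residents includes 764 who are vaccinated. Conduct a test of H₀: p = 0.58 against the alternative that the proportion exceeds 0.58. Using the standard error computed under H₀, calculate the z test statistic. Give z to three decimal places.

p̂ = 764/1379 ≈ 0.554025.
Under H₀, SE = √(0.58·0.42/1379) = √(0.00017665) = 0.013291.
z = (0.554025 − 0.58)/0.013291 = -0.025975/0.013291 = -1.954.

z = -1.954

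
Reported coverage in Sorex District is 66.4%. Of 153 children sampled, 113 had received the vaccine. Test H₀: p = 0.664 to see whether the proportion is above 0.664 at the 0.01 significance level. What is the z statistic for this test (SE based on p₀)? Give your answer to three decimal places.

z = 1.953

p̂ = 113/153 = 0.738562.
Standard error under H₀: √(0.664×0.336/153) = 0.038186.
z = (0.738562 − 0.664)/0.038186 = 0.074562/0.038186 = 1.953.
p-value = P(Z > 1.953) ≈ 0.0254; since p > α = 0.01, fail to reject H₀.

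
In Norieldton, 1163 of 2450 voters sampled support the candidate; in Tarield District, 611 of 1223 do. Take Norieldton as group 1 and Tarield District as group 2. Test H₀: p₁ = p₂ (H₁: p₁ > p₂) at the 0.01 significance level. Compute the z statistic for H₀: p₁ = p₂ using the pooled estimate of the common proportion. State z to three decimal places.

z = -1.423

p̂₁ = 1163/2450 = 0.47469, p̂₂ = 611/1223 = 0.49959.
Pooled p̂ = (1163+611)/(2450+1223) = 1774/3673 = 0.48298.
SE = √(p̂(1−p̂)(1/n₁+1/n₂)) = √(0.48298·0.51702·0.00122582) = √(0.000306101) = 0.01750.
z = (0.47469 − 0.49959)/0.01750 = -0.02490/0.01750 = -1.423.
p-value = P(Z > -1.423) ≈ 0.9226. With α = 0.01, fail to reject H₀.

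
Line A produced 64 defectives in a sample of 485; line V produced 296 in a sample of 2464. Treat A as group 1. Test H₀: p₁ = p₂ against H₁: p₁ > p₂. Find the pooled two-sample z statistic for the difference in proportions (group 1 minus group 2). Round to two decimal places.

z = 0.73

p̂₁ = 64/485 = 0.1320, p̂₂ = 296/2464 = 0.1201.
Pooled p̂ = (64+296)/(485+2464) = 360/2949 = 0.1221.
SE = √(0.107173 × 0.0024677) = 0.0163.
z = (0.1320 − 0.1201)/0.0163 = 0.0119/0.0163 = 0.73.
p-value = P(Z > 0.727) ≈ 0.2335.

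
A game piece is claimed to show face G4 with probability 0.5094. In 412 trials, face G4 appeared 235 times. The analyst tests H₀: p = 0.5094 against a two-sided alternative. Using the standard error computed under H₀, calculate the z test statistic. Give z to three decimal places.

z = 2.476

p̂ = 235/412 = 0.57039.
Standard error under H₀: √(0.5094×0.4906/412) = 0.02463.
z = (0.57039 − 0.5094)/0.02463 = 0.06099/0.02463 = 2.476.
p-value = 2·P(Z > 2.476) ≈ 0.0133.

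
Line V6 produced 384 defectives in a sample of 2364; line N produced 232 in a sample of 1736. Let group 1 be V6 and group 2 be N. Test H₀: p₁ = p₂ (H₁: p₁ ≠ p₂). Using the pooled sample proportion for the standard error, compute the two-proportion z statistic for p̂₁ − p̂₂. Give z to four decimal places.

p̂₁ = 384/2364 ≈ 0.162437, p̂₂ = 232/1736 ≈ 0.133641.
Pooled p̂ = (384+232)/(2364+1736) = 616/4100 = 0.150244.
SE = √(0.127671 × 0.000999049) = 0.011294.
z = (0.162437 − 0.133641)/0.011294 = 0.028796/0.011294 = 2.5497.

z = 2.5497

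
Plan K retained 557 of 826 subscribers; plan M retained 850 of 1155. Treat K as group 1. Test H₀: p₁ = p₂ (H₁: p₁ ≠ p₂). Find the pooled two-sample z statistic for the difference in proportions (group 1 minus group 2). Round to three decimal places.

p̂₁ = 557/826 = 0.67433, p̂₂ = 850/1155 = 0.73593.
Pooled p̂ = (557+850)/(826+1155) = 1407/1981 = 0.71025.
SE = √(0.205796 × 0.00207645) = 0.02067.
z = (0.67433 − 0.73593)/0.02067 = -0.06160/0.02067 = -2.980.

z = -2.980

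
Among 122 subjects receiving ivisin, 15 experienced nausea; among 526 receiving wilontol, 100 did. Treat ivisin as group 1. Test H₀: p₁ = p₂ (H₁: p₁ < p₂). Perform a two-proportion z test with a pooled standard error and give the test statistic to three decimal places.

z = -1.749

p̂₁ = 15/122 = 0.12295, p̂₂ = 100/526 = 0.19011.
Pooled p̂ = (15+100)/(122+526) = 115/648 = 0.17747.
SE = √(0.145974 × 0.0100979) = 0.03839.
z = (0.12295 − 0.19011)/0.03839 = -0.06716/0.03839 = -1.749.
p-value = P(Z < -1.749) ≈ 0.0401.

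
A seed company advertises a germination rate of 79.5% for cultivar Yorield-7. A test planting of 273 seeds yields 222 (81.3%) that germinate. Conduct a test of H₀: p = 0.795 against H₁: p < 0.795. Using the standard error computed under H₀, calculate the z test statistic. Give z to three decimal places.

z = 0.744

p̂ = 222/273 ≈ 0.813187.
Under H₀, SE = √(0.795·0.205/273) = √(0.000596978) = 0.024433.
z = (0.813187 − 0.795)/0.024433 = 0.018187/0.024433 = 0.744.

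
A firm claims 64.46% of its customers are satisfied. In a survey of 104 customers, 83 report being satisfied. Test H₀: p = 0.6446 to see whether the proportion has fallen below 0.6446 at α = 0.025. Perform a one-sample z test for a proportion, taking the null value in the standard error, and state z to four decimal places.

z = 3.2701

p̂ = 83/104 = 0.798077.
Under H₀, SE = √(0.6446·0.3554/104) = √(0.0022028) = 0.046934.
z = (0.798077 − 0.6446)/0.046934 = 0.153477/0.046934 = 3.2701.
p-value = P(Z < 3.270) ≈ 0.9995. With α = 0.025, fail to reject H₀.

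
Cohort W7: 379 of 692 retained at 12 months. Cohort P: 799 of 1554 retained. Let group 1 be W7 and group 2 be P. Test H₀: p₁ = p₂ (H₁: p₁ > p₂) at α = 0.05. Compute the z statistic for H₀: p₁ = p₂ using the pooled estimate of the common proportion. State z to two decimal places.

p̂₁ = 379/692 = 0.5477, p̂₂ = 799/1554 = 0.5142.
Pooled p̂ = (379+799)/(692+1554) = 1178/2246 = 0.5245.
SE = √(0.2494 × 0.00208859) = 0.0228.
z = (0.5477 − 0.5142)/0.0228 = 0.0335/0.0228 = 1.47.
p-value = P(Z > 1.469) ≈ 0.0709, so at α = 0.05 we fail to reject H₀.

z = 1.47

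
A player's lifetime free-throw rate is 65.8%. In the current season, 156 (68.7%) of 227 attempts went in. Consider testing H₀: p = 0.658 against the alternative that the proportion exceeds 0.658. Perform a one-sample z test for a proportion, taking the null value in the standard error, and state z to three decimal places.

p̂ = 156/227 = 0.68722.
Under H₀, SE = √(0.658·0.342/227) = √(0.000991348) = 0.03149.
z = (0.68722 − 0.658)/0.03149 = 0.02922/0.03149 = 0.928.
p-value = P(Z > 0.928) ≈ 0.1767.

z = 0.928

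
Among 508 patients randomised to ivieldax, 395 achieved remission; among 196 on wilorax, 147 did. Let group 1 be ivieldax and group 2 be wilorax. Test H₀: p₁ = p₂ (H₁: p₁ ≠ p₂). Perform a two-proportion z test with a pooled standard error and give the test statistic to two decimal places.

p̂₁ = 395/508 ≈ 0.7776, p̂₂ = 147/196 ≈ 0.7500.
Pooled p̂ = (395+147)/(508+196) = 542/704 = 0.7699.
SE = √(p̂(1−p̂)(1/n₁+1/n₂)) = √(0.7699·0.2301·0.00707054) = √(0.00125263) = 0.0354.
z = (0.7776 − 0.7500)/0.0354 = 0.0276/0.0354 = 0.78.

z = 0.78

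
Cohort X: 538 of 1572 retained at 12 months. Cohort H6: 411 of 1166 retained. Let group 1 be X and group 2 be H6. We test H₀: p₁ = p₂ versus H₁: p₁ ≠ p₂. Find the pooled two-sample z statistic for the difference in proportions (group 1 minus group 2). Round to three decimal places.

p̂₁ = 538/1572 ≈ 0.34224, p̂₂ = 411/1166 ≈ 0.35249.
Pooled p̂ = (538+411)/(1572+1166) = 949/2738 = 0.34660.
SE = √(p̂(1−p̂)(1/n₁+1/n₂)) = √(0.34660·0.65340·0.00149377) = √(0.000338292) = 0.01839.
z = (0.34224 − 0.35249)/0.01839 = -0.01025/0.01839 = -0.557.

z = -0.557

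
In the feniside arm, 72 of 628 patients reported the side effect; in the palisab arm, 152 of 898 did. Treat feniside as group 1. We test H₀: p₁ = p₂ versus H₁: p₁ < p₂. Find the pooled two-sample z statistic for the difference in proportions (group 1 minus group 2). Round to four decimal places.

z = -2.9667

p̂₁ = 72/628 ≈ 0.1146497, p̂₂ = 152/898 ≈ 0.1692650.
Pooled p̂ = (72+152)/(628+898) = 224/1526 = 0.1467890.
SE = √(p̂(1−p̂)(1/n₁+1/n₂)) = √(0.1467890·0.8532110·0.00270594) = √(0.000338898) = 0.0184092.
z = (0.1146497 − 0.1692650)/0.0184092 = -0.0546153/0.0184092 = -2.9667.
p-value = P(Z < -2.967) ≈ 0.0015.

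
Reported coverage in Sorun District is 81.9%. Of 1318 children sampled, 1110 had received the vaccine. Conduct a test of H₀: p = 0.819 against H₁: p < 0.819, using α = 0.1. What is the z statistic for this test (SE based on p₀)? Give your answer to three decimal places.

p̂ = 1110/1318 = 0.84219.
SE = √(p₀(1−p₀)/n) = √(0.14824/1318) = 0.01061.
z = (0.84219 − 0.819)/0.01061 = 0.02319/0.01061 = 2.186.
p-value = P(Z < 2.186) ≈ 0.9856; since p > α = 0.1, fail to reject H₀.

z = 2.186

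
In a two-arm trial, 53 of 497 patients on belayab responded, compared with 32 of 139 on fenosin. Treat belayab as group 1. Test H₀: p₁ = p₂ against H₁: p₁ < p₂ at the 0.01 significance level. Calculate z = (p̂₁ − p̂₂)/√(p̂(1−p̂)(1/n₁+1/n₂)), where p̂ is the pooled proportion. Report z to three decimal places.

p̂₁ = 53/497 ≈ 0.10664, p̂₂ = 32/139 ≈ 0.23022.
Pooled p̂ = (53+32)/(497+139) = 85/636 = 0.13365.
SE = √(p̂(1−p̂)(1/n₁+1/n₂)) = √(0.13365·0.86635·0.00920632) = √(0.00106596) = 0.03265.
z = (0.10664 − 0.23022)/0.03265 = -0.12358/0.03265 = -3.785.
p-value = P(Z < -3.785) ≈ 0.0001. With α = 0.01, reject H₀.

z = -3.785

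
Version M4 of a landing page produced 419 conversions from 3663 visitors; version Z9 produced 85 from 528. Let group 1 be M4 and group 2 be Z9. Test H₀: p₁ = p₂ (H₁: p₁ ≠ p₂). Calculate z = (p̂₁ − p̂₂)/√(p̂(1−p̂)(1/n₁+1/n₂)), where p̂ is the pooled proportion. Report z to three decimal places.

p̂₁ = 419/3663 = 0.114387, p̂₂ = 85/528 = 0.160985.
Pooled p̂ = (419+85)/(3663+528) = 504/4191 = 0.120258.
SE = √(p̂(1−p̂)(1/n₁+1/n₂)) = √(0.120258·0.879742·0.00216694) = √(0.000229253) = 0.015141.
z = (0.114387 − 0.160985)/0.015141 = -0.046598/0.015141 = -3.078.

z = -3.078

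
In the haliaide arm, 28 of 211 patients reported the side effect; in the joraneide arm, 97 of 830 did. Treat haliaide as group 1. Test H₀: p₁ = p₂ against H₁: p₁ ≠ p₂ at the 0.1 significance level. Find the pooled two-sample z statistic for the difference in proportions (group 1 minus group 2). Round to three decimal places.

z = 0.632

p̂₁ = 28/211 ≈ 0.13270, p̂₂ = 97/830 ≈ 0.11687.
Pooled p̂ = (28+97)/(211+830) = 125/1041 = 0.12008.
SE = √(p̂(1−p̂)(1/n₁+1/n₂)) = √(0.12008·0.87992·0.00594416) = √(0.00062805) = 0.02506.
z = (0.13270 − 0.11687)/0.02506 = 0.01583/0.02506 = 0.632.
Two-sided p-value ≈ 2·Φ(−0.632) = 0.5275; since p > α = 0.1, fail to reject H₀.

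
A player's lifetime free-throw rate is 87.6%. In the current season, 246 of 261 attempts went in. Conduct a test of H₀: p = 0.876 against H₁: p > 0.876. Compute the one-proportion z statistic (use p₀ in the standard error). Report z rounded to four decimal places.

z = 3.2611

p̂ = 246/261 ≈ 0.942529.
Standard error under H₀: √(0.876×0.124/261) = 0.020401.
z = (0.942529 − 0.876)/0.020401 = 0.066529/0.020401 = 3.2611.
p-value = P(Z > 3.261) ≈ 0.0006.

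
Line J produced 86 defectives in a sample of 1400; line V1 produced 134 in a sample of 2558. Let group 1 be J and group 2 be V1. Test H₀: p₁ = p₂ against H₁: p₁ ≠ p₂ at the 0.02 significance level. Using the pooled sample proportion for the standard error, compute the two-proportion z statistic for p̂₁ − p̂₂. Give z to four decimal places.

p̂₁ = 86/1400 ≈ 0.061429, p̂₂ = 134/2558 ≈ 0.052385.
Pooled p̂ = (86+134)/(1400+2558) = 220/3958 = 0.055584.
SE = √(p̂(1−p̂)(1/n₁+1/n₂)) = √(0.055584·0.944416·0.00110522) = √(5.80173e-05) = 0.007617.
z = (0.061429 − 0.052385)/0.007617 = 0.009044/0.007617 = 1.1873.
Two-sided p-value ≈ 2·Φ(−1.187) = 0.2351. With α = 0.02, fail to reject H₀.

z = 1.1873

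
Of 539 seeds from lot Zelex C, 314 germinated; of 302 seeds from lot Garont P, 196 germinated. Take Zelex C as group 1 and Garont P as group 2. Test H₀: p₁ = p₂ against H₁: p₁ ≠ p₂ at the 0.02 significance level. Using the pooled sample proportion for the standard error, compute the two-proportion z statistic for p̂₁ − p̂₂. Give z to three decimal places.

p̂₁ = 314/539 = 0.58256, p̂₂ = 196/302 = 0.64901.
Pooled p̂ = (314+196)/(539+302) = 510/841 = 0.60642.
SE = √(0.238675 × 0.00516655) = 0.03512.
z = (0.58256 − 0.64901)/0.03512 = -0.06645/0.03512 = -1.892.
p-value = 2·P(Z > 1.892) ≈ 0.0585. With α = 0.02, fail to reject H₀.

z = -1.892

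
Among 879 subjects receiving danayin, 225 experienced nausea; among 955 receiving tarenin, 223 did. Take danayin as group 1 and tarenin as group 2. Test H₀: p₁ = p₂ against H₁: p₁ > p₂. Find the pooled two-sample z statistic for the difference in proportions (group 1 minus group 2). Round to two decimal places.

p̂₁ = 225/879 ≈ 0.2560, p̂₂ = 223/955 ≈ 0.2335.
Pooled p̂ = (225+223)/(879+955) = 448/1834 = 0.2443.
SE = √(0.184605 × 0.00218478) = 0.0201.
z = (0.2560 − 0.2335)/0.0201 = 0.0225/0.0201 = 1.12.
p-value = P(Z > 1.119) ≈ 0.1317.

z = 1.12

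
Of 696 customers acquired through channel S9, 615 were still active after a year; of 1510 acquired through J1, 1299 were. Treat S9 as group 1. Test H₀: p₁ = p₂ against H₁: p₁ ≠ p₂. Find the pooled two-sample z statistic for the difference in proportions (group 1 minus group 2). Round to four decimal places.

p̂₁ = 615/696 = 0.883621, p̂₂ = 1299/1510 = 0.860265.
Pooled p̂ = (615+1299)/(696+1510) = 1914/2206 = 0.867634.
SE = √(0.114845 × 0.00209903) = 0.015526.
z = (0.883621 − 0.860265)/0.015526 = 0.023356/0.015526 = 1.5043.

z = 1.5043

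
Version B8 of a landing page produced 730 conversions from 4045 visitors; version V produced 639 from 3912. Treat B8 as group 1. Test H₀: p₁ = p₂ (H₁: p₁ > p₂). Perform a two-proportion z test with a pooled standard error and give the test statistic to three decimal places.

p̂₁ = 730/4045 = 0.180470, p̂₂ = 639/3912 = 0.163344.
Pooled p̂ = (730+639)/(4045+3912) = 1369/7957 = 0.172050.
SE = √(0.142449 × 0.000502843) = 0.008463.
z = (0.180470 − 0.163344)/0.008463 = 0.017126/0.008463 = 2.024.

z = 2.024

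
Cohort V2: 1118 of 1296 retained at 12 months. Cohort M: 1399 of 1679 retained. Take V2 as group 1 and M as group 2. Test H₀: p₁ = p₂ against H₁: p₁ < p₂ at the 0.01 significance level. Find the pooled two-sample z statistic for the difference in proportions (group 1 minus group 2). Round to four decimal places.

p̂₁ = 1118/1296 ≈ 0.8626543, p̂₂ = 1399/1679 ≈ 0.8332341.
Pooled p̂ = (1118+1399)/(1296+1679) = 2517/2975 = 0.8460504.
SE = √(p̂(1−p̂)(1/n₁+1/n₂)) = √(0.8460504·0.1539496·0.0013672) = √(0.000178076) = 0.0133445.
z = (0.8626543 − 0.8332341)/0.0133445 = 0.0294202/0.0133445 = 2.2047.
p-value = P(Z < 2.205) ≈ 0.9863; since p > α = 0.01, fail to reject H₀.

z = 2.2047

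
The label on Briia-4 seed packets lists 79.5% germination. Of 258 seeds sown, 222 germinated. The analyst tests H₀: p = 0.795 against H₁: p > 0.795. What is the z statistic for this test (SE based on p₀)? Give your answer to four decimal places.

p̂ = 222/258 ≈ 0.860465.
Under H₀, SE = √(0.795·0.205/258) = √(0.000631686) = 0.025133.
z = (0.860465 − 0.795)/0.025133 = 0.065465/0.025133 = 2.6047.

z = 2.6047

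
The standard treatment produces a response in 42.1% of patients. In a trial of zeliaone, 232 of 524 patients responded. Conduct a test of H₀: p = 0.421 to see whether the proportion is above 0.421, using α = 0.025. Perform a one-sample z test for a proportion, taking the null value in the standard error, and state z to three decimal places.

p̂ = 232/524 ≈ 0.44275.
Standard error under H₀: √(0.421×0.579/524) = 0.02157.
z = (0.44275 − 0.421)/0.02157 = 0.02175/0.02157 = 1.008.
p-value = P(Z > 1.008) ≈ 0.1566; since p > α = 0.025, fail to reject H₀.

z = 1.008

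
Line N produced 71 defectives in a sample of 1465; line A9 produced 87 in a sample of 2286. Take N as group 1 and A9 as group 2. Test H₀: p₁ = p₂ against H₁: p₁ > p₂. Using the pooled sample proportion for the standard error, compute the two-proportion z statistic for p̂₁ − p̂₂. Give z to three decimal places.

z = 1.548

p̂₁ = 71/1465 = 0.04846, p̂₂ = 87/2286 = 0.03806.
Pooled p̂ = (71+87)/(1465+2286) = 158/3751 = 0.04212.
SE = √(p̂(1−p̂)(1/n₁+1/n₂)) = √(0.04212·0.95788·0.00112004) = √(4.51911e-05) = 0.00672.
z = (0.04846 − 0.03806)/0.00672 = 0.01040/0.00672 = 1.548.
p-value = P(Z > 1.548) ≈ 0.0608.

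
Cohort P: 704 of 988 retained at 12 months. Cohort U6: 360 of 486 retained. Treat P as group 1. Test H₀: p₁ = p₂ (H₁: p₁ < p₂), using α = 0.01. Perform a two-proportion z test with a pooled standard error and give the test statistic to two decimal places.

p̂₁ = 704/988 ≈ 0.71255, p̂₂ = 360/486 ≈ 0.74074.
Pooled p̂ = (704+360)/(988+486) = 1064/1474 = 0.72185.
SE = √(0.200785 × 0.00306976) = 0.02483.
z = (0.71255 − 0.74074)/0.02483 = -0.02819/0.02483 = -1.14.
p-value = P(Z < -1.135) ≈ 0.1281, so at α = 0.01 we fail to reject H₀.

z = -1.14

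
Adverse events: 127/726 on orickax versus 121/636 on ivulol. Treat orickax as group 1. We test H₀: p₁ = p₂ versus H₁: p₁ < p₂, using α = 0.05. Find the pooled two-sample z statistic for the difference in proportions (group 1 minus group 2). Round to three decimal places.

z = -0.731

p̂₁ = 127/726 ≈ 0.17493, p̂₂ = 121/636 ≈ 0.19025.
Pooled p̂ = (127+121)/(726+636) = 248/1362 = 0.18209.
SE = √(p̂(1−p̂)(1/n₁+1/n₂)) = √(0.18209·0.81791·0.00294974) = √(0.000439305) = 0.02096.
z = (0.17493 − 0.19025)/0.02096 = -0.01532/0.02096 = -0.731.
p-value = P(Z < -0.731) ≈ 0.2324; since p > α = 0.05, fail to reject H₀.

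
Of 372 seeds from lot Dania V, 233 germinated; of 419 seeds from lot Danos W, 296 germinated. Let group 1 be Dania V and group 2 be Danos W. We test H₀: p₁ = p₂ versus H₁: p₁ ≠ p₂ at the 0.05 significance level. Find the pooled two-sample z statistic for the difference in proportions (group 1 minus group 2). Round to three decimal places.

p̂₁ = 233/372 ≈ 0.62634, p̂₂ = 296/419 ≈ 0.70644.
Pooled p̂ = (233+296)/(372+419) = 529/791 = 0.66877.
SE = √(p̂(1−p̂)(1/n₁+1/n₂)) = √(0.66877·0.33123·0.00507481) = √(0.00112415) = 0.03353.
z = (0.62634 − 0.70644)/0.03353 = -0.08010/0.03353 = -2.389.
p-value = 2·P(Z > 2.389) ≈ 0.0169, so at α = 0.05 we reject H₀.

z = -2.389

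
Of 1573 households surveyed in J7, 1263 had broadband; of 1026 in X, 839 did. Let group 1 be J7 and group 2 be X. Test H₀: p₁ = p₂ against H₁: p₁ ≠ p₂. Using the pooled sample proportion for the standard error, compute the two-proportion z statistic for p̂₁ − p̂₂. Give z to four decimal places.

z = -0.9387

p̂₁ = 1263/1573 ≈ 0.802924, p̂₂ = 839/1026 ≈ 0.817739.
Pooled p̂ = (1263+839)/(1573+1026) = 2102/2599 = 0.808773.
SE = √(0.154659 × 0.00161039) = 0.015782.
z = (0.802924 − 0.817739)/0.015782 = -0.014815/0.015782 = -0.9387.
p-value = 2·P(Z > 0.939) ≈ 0.3479.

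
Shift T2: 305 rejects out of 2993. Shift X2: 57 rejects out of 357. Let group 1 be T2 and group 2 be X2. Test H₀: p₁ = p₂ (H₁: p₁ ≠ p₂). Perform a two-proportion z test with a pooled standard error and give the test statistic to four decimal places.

z = -3.3227

p̂₁ = 305/2993 = 0.1019044, p̂₂ = 57/357 = 0.1596639.
Pooled p̂ = (305+57)/(2993+357) = 362/3350 = 0.1080597.
SE = √(p̂(1−p̂)(1/n₁+1/n₂)) = √(0.1080597·0.8919403·0.00313523) = √(0.000302183) = 0.0173834.
z = (0.1019044 − 0.1596639)/0.0173834 = -0.0577595/0.0173834 = -3.3227.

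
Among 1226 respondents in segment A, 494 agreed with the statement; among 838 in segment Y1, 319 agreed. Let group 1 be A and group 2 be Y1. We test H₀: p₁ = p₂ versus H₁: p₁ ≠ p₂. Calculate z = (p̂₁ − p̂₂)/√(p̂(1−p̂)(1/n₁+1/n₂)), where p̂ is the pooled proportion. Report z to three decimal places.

z = 1.017

p̂₁ = 494/1226 ≈ 0.40294, p̂₂ = 319/838 ≈ 0.38067.
Pooled p̂ = (494+319)/(1226+838) = 813/2064 = 0.39390.
SE = √(0.238742 × 0.00200898) = 0.02190.
z = (0.40294 − 0.38067)/0.02190 = 0.02227/0.02190 = 1.017.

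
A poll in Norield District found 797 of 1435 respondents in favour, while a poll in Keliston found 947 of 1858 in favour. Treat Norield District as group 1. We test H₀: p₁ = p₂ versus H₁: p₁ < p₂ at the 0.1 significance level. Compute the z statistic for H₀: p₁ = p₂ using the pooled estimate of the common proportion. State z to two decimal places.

p̂₁ = 797/1435 = 0.5554, p̂₂ = 947/1858 = 0.5097.
Pooled p̂ = (797+947)/(1435+1858) = 1744/3293 = 0.5296.
SE = √(0.249123 × 0.00123508) = 0.0175.
z = (0.5554 − 0.5097)/0.0175 = 0.0457/0.0175 = 2.61.
p-value = P(Z < 2.606) ≈ 0.9954; since p > α = 0.1, fail to reject H₀.

z = 2.61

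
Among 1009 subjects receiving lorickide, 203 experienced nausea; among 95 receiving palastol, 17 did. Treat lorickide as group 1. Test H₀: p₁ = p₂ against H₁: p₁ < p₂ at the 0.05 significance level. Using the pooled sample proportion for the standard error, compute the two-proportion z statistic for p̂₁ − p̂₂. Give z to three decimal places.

z = 0.519

p̂₁ = 203/1009 = 0.20119, p̂₂ = 17/95 = 0.17895.
Pooled p̂ = (203+17)/(1009+95) = 220/1104 = 0.19928.
SE = √(p̂(1−p̂)(1/n₁+1/n₂)) = √(0.19928·0.80072·0.0115174) = √(0.00183777) = 0.04287.
z = (0.20119 − 0.17895)/0.04287 = 0.02224/0.04287 = 0.519.
p-value = P(Z < 0.519) ≈ 0.6981. With α = 0.05, fail to reject H₀.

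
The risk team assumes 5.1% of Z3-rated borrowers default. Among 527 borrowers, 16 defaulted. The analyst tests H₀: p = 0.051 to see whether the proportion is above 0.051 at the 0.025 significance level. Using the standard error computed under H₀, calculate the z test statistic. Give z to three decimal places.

z = -2.154

p̂ = 16/527 = 0.03036.
Under H₀, SE = √(0.051·0.949/527) = √(9.18387e-05) = 0.00958.
z = (0.03036 − 0.051)/0.00958 = -0.02064/0.00958 = -2.154.
p-value = P(Z > -2.154) ≈ 0.9844; since p > α = 0.025, fail to reject H₀.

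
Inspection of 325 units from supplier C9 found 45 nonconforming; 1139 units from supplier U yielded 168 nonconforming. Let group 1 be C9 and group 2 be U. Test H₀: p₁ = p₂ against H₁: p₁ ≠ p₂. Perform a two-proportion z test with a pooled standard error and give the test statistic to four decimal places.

z = -0.4075

p̂₁ = 45/325 = 0.138462, p̂₂ = 168/1139 = 0.147498.
Pooled p̂ = (45+168)/(325+1139) = 213/1464 = 0.145492.
SE = √(p̂(1−p̂)(1/n₁+1/n₂)) = √(0.145492·0.854508·0.00395489) = √(0.000491687) = 0.022174.
z = (0.138462 − 0.147498)/0.022174 = -0.009036/0.022174 = -0.4075.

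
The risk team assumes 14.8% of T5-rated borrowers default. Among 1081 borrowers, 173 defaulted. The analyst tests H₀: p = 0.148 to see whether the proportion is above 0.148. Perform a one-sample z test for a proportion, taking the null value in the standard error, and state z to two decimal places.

p̂ = 173/1081 = 0.1600.
Under H₀, SE = √(0.148·0.852/1081) = √(0.000116648) = 0.0108.
z = (0.1600 − 0.148)/0.0108 = 0.0120/0.0108 = 1.11.
p-value = P(Z > 1.115) ≈ 0.1325.

z = 1.11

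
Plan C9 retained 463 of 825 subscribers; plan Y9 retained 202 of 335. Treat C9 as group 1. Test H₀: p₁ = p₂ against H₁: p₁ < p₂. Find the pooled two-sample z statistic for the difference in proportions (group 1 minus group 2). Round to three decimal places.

z = -1.304

p̂₁ = 463/825 = 0.56121, p̂₂ = 202/335 = 0.60299.
Pooled p̂ = (463+202)/(825+335) = 665/1160 = 0.57328.
SE = √(0.244631 × 0.0041972) = 0.03204.
z = (0.56121 − 0.60299)/0.03204 = -0.04178/0.03204 = -1.304.
p-value = P(Z < -1.304) ≈ 0.0962.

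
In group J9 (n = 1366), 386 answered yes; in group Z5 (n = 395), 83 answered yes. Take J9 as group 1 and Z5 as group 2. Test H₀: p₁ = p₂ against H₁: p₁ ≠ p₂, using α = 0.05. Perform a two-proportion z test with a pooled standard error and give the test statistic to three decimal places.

p̂₁ = 386/1366 = 0.28258, p̂₂ = 83/395 = 0.21013.
Pooled p̂ = (386+83)/(1366+395) = 469/1761 = 0.26633.
SE = √(p̂(1−p̂)(1/n₁+1/n₂)) = √(0.26633·0.73367·0.00326371) = √(0.000637717) = 0.02525.
z = (0.28258 − 0.21013)/0.02525 = 0.07245/0.02525 = 2.869.
Two-sided p-value ≈ 2·Φ(−2.869) = 0.0041. With α = 0.05, reject H₀.

z = 2.869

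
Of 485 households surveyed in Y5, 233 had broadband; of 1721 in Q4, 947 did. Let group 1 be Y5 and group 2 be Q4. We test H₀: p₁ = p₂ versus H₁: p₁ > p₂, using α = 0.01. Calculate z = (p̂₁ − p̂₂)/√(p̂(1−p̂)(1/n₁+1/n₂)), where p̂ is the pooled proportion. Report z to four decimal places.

z = -2.7240

p̂₁ = 233/485 ≈ 0.480412, p̂₂ = 947/1721 ≈ 0.550261.
Pooled p̂ = (233+947)/(485+1721) = 1180/2206 = 0.534905.
SE = √(p̂(1−p̂)(1/n₁+1/n₂)) = √(0.534905·0.465095·0.00264291) = √(0.000657508) = 0.025642.
z = (0.480412 − 0.550261)/0.025642 = -0.069849/0.025642 = -2.7240.
p-value = P(Z > -2.724) ≈ 0.9968; since p > α = 0.01, fail to reject H₀.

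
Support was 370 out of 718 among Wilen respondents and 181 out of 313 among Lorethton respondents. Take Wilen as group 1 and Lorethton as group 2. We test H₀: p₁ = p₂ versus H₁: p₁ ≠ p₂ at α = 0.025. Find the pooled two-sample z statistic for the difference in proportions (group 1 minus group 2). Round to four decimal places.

z = -1.8633

p̂₁ = 370/718 = 0.515320, p̂₂ = 181/313 = 0.578275.
Pooled p̂ = (370+181)/(718+313) = 551/1031 = 0.534433.
SE = √(0.248814 × 0.00458765) = 0.033786.
z = (0.515320 − 0.578275)/0.033786 = -0.062955/0.033786 = -1.8633.
p-value = 2·P(Z > 1.863) ≈ 0.0624, so at α = 0.025 we fail to reject H₀.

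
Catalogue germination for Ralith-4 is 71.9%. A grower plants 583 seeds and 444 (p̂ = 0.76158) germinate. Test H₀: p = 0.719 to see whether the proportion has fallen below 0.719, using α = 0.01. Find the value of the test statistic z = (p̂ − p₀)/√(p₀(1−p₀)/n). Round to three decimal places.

p̂ = 444/583 ≈ 0.76158.
Standard error under H₀: √(0.719×0.281/583) = 0.01862.
z = (0.76158 − 0.719)/0.01862 = 0.04258/0.01862 = 2.287.
p-value = P(Z < 2.287) ≈ 0.9889, so at α = 0.01 we fail to reject H₀.

z = 2.287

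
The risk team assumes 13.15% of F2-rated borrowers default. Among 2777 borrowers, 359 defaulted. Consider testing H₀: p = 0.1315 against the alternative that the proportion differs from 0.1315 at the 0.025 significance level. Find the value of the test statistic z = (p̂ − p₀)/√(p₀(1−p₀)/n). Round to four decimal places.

z = -0.3468

p̂ = 359/2777 ≈ 0.129276.
Standard error under H₀: √(0.1315×0.8685/2777) = 0.006413.
z = (0.129276 − 0.1315)/0.006413 = -0.002224/0.006413 = -0.3468.
Two-sided p-value ≈ 2·Φ(−0.347) = 0.7288, so at α = 0.025 we fail to reject H₀.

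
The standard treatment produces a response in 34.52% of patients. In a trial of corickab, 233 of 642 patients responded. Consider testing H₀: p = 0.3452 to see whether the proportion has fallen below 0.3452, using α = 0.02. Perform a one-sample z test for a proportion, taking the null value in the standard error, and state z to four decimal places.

z = 0.9448

p̂ = 233/642 = 0.362928.
Standard error under H₀: √(0.3452×0.6548/642) = 0.018764.
z = (0.362928 − 0.3452)/0.018764 = 0.017728/0.018764 = 0.9448.
p-value = P(Z < 0.945) ≈ 0.8276. With α = 0.02, fail to reject H₀.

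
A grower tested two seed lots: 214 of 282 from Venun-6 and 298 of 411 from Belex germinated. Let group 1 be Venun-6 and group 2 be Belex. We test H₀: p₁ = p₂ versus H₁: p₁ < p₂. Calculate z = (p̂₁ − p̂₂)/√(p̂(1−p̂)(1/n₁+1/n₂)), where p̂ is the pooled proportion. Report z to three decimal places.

z = 0.995

p̂₁ = 214/282 ≈ 0.75887, p̂₂ = 298/411 ≈ 0.72506.
Pooled p̂ = (214+298)/(282+411) = 512/693 = 0.73882.
SE = √(p̂(1−p̂)(1/n₁+1/n₂)) = √(0.73882·0.26118·0.00597919) = √(0.00115378) = 0.03397.
z = (0.75887 − 0.72506)/0.03397 = 0.03381/0.03397 = 0.995.
p-value = P(Z < 0.995) ≈ 0.8402.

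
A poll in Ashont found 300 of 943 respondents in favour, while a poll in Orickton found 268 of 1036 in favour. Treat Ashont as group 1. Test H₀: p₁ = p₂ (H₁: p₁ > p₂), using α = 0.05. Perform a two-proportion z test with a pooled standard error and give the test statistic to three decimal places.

p̂₁ = 300/943 = 0.318134, p̂₂ = 268/1036 = 0.258687.
Pooled p̂ = (300+268)/(943+1036) = 568/1979 = 0.287014.
SE = √(0.204637 × 0.0020257) = 0.020360.
z = (0.318134 − 0.258687)/0.020360 = 0.059447/0.020360 = 2.920.
p-value = P(Z > 2.920) ≈ 0.0018, so at α = 0.05 we reject H₀.

z = 2.920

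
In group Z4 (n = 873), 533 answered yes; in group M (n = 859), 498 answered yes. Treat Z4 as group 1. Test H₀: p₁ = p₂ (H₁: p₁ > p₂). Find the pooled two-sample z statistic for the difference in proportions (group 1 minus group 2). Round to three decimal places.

z = 1.305

p̂₁ = 533/873 = 0.610538, p̂₂ = 498/859 = 0.579744.
Pooled p̂ = (533+498)/(873+859) = 1031/1732 = 0.595266.
SE = √(p̂(1−p̂)(1/n₁+1/n₂)) = √(0.595266·0.404734·0.00230962) = √(0.000556444) = 0.023589.
z = (0.610538 − 0.579744)/0.023589 = 0.030794/0.023589 = 1.305.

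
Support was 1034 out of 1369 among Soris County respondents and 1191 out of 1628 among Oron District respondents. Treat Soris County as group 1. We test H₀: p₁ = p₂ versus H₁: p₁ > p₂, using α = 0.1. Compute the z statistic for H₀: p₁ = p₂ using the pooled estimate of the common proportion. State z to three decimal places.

z = 1.479

p̂₁ = 1034/1369 = 0.75530, p̂₂ = 1191/1628 = 0.73157.
Pooled p̂ = (1034+1191)/(1369+1628) = 2225/2997 = 0.74241.
SE = √(0.191238 × 0.00134471) = 0.01604.
z = (0.75530 − 0.73157)/0.01604 = 0.02373/0.01604 = 1.479.
p-value = P(Z > 1.479) ≈ 0.0695. With α = 0.1, reject H₀.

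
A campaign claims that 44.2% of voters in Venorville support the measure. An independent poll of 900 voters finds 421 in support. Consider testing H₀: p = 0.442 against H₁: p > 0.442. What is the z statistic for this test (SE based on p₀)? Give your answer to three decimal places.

z = 1.557

p̂ = 421/900 = 0.467778.
Standard error under H₀: √(0.442×0.558/900) = 0.016554.
z = (0.467778 − 0.442)/0.016554 = 0.025778/0.016554 = 1.557.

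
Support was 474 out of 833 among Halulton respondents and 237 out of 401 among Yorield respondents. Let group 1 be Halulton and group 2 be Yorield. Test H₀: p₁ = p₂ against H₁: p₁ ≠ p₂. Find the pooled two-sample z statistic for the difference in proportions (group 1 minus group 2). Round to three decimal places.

z = -0.732

p̂₁ = 474/833 ≈ 0.56903, p̂₂ = 237/401 ≈ 0.59102.
Pooled p̂ = (474+237)/(833+401) = 711/1234 = 0.57618.
SE = √(0.244197 × 0.00369425) = 0.03004.
z = (0.56903 − 0.59102)/0.03004 = -0.02199/0.03004 = -0.732.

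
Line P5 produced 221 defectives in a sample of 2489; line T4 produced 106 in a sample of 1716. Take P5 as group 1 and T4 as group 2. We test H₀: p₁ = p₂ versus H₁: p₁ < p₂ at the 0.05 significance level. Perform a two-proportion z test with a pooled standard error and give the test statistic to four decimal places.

p̂₁ = 221/2489 ≈ 0.0887907, p̂₂ = 106/1716 ≈ 0.0617716.
Pooled p̂ = (221+106)/(2489+1716) = 327/4205 = 0.0777646.
SE = √(p̂(1−p̂)(1/n₁+1/n₂)) = √(0.0777646·0.9222354·0.000984518) = √(7.06069e-05) = 0.0084028.
z = (0.0887907 − 0.0617716)/0.0084028 = 0.0270191/0.0084028 = 3.2155.
p-value = P(Z < 3.215) ≈ 0.9993. With α = 0.05, fail to reject H₀.

z = 3.2155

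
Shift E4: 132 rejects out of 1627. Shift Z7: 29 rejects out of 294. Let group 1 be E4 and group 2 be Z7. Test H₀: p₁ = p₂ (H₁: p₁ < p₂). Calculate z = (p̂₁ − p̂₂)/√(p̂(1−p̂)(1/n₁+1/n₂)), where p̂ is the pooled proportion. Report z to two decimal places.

p̂₁ = 132/1627 = 0.08113, p̂₂ = 29/294 = 0.09864.
Pooled p̂ = (132+29)/(1627+294) = 161/1921 = 0.08381.
SE = √(p̂(1−p̂)(1/n₁+1/n₂)) = √(0.08381·0.91619·0.00401599) = √(0.000308373) = 0.01756.
z = (0.08113 − 0.09864)/0.01756 = -0.01751/0.01756 = -1.00.

z = -1.00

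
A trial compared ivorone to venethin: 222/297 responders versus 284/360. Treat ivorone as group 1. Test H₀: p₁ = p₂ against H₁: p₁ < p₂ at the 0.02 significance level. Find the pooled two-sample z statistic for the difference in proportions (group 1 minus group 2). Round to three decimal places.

z = -1.256

p̂₁ = 222/297 ≈ 0.74747, p̂₂ = 284/360 ≈ 0.78889.
Pooled p̂ = (222+284)/(297+360) = 506/657 = 0.77017.
SE = √(0.17701 × 0.00614478) = 0.03298.
z = (0.74747 − 0.78889)/0.03298 = -0.04142/0.03298 = -1.256.
p-value = P(Z < -1.256) ≈ 0.1046; since p > α = 0.02, fail to reject H₀.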